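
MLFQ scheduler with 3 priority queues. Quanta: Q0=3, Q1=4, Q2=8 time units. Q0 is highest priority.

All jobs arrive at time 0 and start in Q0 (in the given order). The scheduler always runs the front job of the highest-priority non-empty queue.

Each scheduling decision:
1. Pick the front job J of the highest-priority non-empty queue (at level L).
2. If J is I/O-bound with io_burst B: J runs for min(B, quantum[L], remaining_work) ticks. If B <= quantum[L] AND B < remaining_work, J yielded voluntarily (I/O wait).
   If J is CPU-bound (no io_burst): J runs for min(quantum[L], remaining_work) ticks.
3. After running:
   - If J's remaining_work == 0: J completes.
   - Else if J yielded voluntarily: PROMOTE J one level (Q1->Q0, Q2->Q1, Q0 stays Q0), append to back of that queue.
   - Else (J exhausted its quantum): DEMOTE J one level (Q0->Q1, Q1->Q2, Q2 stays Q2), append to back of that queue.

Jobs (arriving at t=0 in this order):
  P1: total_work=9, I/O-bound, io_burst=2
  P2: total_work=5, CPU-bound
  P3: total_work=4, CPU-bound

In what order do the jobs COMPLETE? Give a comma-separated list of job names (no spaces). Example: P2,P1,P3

Answer: P1,P2,P3

Derivation:
t=0-2: P1@Q0 runs 2, rem=7, I/O yield, promote→Q0. Q0=[P2,P3,P1] Q1=[] Q2=[]
t=2-5: P2@Q0 runs 3, rem=2, quantum used, demote→Q1. Q0=[P3,P1] Q1=[P2] Q2=[]
t=5-8: P3@Q0 runs 3, rem=1, quantum used, demote→Q1. Q0=[P1] Q1=[P2,P3] Q2=[]
t=8-10: P1@Q0 runs 2, rem=5, I/O yield, promote→Q0. Q0=[P1] Q1=[P2,P3] Q2=[]
t=10-12: P1@Q0 runs 2, rem=3, I/O yield, promote→Q0. Q0=[P1] Q1=[P2,P3] Q2=[]
t=12-14: P1@Q0 runs 2, rem=1, I/O yield, promote→Q0. Q0=[P1] Q1=[P2,P3] Q2=[]
t=14-15: P1@Q0 runs 1, rem=0, completes. Q0=[] Q1=[P2,P3] Q2=[]
t=15-17: P2@Q1 runs 2, rem=0, completes. Q0=[] Q1=[P3] Q2=[]
t=17-18: P3@Q1 runs 1, rem=0, completes. Q0=[] Q1=[] Q2=[]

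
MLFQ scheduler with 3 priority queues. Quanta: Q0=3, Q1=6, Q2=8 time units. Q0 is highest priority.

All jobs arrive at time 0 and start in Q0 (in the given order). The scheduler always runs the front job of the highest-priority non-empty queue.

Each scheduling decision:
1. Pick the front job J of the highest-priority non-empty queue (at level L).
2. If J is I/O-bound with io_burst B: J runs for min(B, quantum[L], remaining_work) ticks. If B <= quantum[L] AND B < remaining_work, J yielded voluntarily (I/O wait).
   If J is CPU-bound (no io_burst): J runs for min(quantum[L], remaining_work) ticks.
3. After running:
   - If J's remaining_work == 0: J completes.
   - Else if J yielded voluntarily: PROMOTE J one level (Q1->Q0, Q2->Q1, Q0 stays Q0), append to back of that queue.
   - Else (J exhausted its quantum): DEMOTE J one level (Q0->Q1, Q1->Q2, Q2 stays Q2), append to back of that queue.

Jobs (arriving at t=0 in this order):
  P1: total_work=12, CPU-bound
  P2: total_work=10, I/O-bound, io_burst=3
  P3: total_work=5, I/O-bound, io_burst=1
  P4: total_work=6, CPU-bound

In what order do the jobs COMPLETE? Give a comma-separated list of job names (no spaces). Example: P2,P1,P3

Answer: P2,P3,P4,P1

Derivation:
t=0-3: P1@Q0 runs 3, rem=9, quantum used, demote→Q1. Q0=[P2,P3,P4] Q1=[P1] Q2=[]
t=3-6: P2@Q0 runs 3, rem=7, I/O yield, promote→Q0. Q0=[P3,P4,P2] Q1=[P1] Q2=[]
t=6-7: P3@Q0 runs 1, rem=4, I/O yield, promote→Q0. Q0=[P4,P2,P3] Q1=[P1] Q2=[]
t=7-10: P4@Q0 runs 3, rem=3, quantum used, demote→Q1. Q0=[P2,P3] Q1=[P1,P4] Q2=[]
t=10-13: P2@Q0 runs 3, rem=4, I/O yield, promote→Q0. Q0=[P3,P2] Q1=[P1,P4] Q2=[]
t=13-14: P3@Q0 runs 1, rem=3, I/O yield, promote→Q0. Q0=[P2,P3] Q1=[P1,P4] Q2=[]
t=14-17: P2@Q0 runs 3, rem=1, I/O yield, promote→Q0. Q0=[P3,P2] Q1=[P1,P4] Q2=[]
t=17-18: P3@Q0 runs 1, rem=2, I/O yield, promote→Q0. Q0=[P2,P3] Q1=[P1,P4] Q2=[]
t=18-19: P2@Q0 runs 1, rem=0, completes. Q0=[P3] Q1=[P1,P4] Q2=[]
t=19-20: P3@Q0 runs 1, rem=1, I/O yield, promote→Q0. Q0=[P3] Q1=[P1,P4] Q2=[]
t=20-21: P3@Q0 runs 1, rem=0, completes. Q0=[] Q1=[P1,P4] Q2=[]
t=21-27: P1@Q1 runs 6, rem=3, quantum used, demote→Q2. Q0=[] Q1=[P4] Q2=[P1]
t=27-30: P4@Q1 runs 3, rem=0, completes. Q0=[] Q1=[] Q2=[P1]
t=30-33: P1@Q2 runs 3, rem=0, completes. Q0=[] Q1=[] Q2=[]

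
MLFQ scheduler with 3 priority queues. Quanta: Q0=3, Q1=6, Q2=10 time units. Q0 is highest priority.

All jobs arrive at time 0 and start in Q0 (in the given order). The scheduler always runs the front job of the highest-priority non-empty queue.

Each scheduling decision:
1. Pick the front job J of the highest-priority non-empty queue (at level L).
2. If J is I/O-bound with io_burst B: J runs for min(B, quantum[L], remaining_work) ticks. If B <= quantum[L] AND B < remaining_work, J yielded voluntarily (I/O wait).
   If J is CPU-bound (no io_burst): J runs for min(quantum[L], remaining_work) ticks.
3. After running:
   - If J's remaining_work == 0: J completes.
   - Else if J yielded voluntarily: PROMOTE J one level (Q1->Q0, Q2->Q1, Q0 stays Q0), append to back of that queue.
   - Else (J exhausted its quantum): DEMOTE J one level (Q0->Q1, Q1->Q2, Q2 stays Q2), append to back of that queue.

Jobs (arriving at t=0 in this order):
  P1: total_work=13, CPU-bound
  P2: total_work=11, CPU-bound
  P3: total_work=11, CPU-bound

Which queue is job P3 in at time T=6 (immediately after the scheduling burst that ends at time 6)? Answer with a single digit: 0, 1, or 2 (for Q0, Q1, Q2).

Answer: 0

Derivation:
t=0-3: P1@Q0 runs 3, rem=10, quantum used, demote→Q1. Q0=[P2,P3] Q1=[P1] Q2=[]
t=3-6: P2@Q0 runs 3, rem=8, quantum used, demote→Q1. Q0=[P3] Q1=[P1,P2] Q2=[]
t=6-9: P3@Q0 runs 3, rem=8, quantum used, demote→Q1. Q0=[] Q1=[P1,P2,P3] Q2=[]
t=9-15: P1@Q1 runs 6, rem=4, quantum used, demote→Q2. Q0=[] Q1=[P2,P3] Q2=[P1]
t=15-21: P2@Q1 runs 6, rem=2, quantum used, demote→Q2. Q0=[] Q1=[P3] Q2=[P1,P2]
t=21-27: P3@Q1 runs 6, rem=2, quantum used, demote→Q2. Q0=[] Q1=[] Q2=[P1,P2,P3]
t=27-31: P1@Q2 runs 4, rem=0, completes. Q0=[] Q1=[] Q2=[P2,P3]
t=31-33: P2@Q2 runs 2, rem=0, completes. Q0=[] Q1=[] Q2=[P3]
t=33-35: P3@Q2 runs 2, rem=0, completes. Q0=[] Q1=[] Q2=[]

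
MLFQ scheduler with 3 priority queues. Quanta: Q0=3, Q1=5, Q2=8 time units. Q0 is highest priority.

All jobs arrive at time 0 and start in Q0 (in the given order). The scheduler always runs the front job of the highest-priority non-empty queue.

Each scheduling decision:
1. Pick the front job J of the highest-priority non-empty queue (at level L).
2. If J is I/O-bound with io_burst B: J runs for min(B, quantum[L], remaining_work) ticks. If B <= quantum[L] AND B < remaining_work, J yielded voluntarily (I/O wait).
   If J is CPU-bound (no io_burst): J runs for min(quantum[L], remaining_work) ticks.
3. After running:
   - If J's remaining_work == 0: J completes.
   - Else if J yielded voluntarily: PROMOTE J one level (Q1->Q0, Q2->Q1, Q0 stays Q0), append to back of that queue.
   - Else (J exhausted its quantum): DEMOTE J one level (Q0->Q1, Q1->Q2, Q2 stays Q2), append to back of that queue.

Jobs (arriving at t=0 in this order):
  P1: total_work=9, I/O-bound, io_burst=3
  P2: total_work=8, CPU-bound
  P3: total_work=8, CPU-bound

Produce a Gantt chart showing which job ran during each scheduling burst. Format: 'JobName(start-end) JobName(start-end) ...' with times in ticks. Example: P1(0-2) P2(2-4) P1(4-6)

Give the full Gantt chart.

Answer: P1(0-3) P2(3-6) P3(6-9) P1(9-12) P1(12-15) P2(15-20) P3(20-25)

Derivation:
t=0-3: P1@Q0 runs 3, rem=6, I/O yield, promote→Q0. Q0=[P2,P3,P1] Q1=[] Q2=[]
t=3-6: P2@Q0 runs 3, rem=5, quantum used, demote→Q1. Q0=[P3,P1] Q1=[P2] Q2=[]
t=6-9: P3@Q0 runs 3, rem=5, quantum used, demote→Q1. Q0=[P1] Q1=[P2,P3] Q2=[]
t=9-12: P1@Q0 runs 3, rem=3, I/O yield, promote→Q0. Q0=[P1] Q1=[P2,P3] Q2=[]
t=12-15: P1@Q0 runs 3, rem=0, completes. Q0=[] Q1=[P2,P3] Q2=[]
t=15-20: P2@Q1 runs 5, rem=0, completes. Q0=[] Q1=[P3] Q2=[]
t=20-25: P3@Q1 runs 5, rem=0, completes. Q0=[] Q1=[] Q2=[]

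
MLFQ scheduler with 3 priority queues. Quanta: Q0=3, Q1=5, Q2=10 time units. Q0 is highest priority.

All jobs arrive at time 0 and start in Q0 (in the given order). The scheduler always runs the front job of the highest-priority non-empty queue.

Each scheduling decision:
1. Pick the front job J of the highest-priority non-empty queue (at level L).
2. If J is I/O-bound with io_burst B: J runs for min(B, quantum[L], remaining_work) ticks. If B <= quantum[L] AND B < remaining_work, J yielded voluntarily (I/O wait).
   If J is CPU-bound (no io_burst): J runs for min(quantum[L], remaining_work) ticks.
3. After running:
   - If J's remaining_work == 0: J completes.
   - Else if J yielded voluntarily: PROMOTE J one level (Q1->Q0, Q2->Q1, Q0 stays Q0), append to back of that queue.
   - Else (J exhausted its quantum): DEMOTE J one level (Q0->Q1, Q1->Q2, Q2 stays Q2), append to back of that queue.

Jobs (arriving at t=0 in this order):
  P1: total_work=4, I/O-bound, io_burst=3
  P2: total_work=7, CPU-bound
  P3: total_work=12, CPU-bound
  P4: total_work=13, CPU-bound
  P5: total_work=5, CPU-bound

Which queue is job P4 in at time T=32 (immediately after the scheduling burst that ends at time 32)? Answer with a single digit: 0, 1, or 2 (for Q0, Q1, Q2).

t=0-3: P1@Q0 runs 3, rem=1, I/O yield, promote→Q0. Q0=[P2,P3,P4,P5,P1] Q1=[] Q2=[]
t=3-6: P2@Q0 runs 3, rem=4, quantum used, demote→Q1. Q0=[P3,P4,P5,P1] Q1=[P2] Q2=[]
t=6-9: P3@Q0 runs 3, rem=9, quantum used, demote→Q1. Q0=[P4,P5,P1] Q1=[P2,P3] Q2=[]
t=9-12: P4@Q0 runs 3, rem=10, quantum used, demote→Q1. Q0=[P5,P1] Q1=[P2,P3,P4] Q2=[]
t=12-15: P5@Q0 runs 3, rem=2, quantum used, demote→Q1. Q0=[P1] Q1=[P2,P3,P4,P5] Q2=[]
t=15-16: P1@Q0 runs 1, rem=0, completes. Q0=[] Q1=[P2,P3,P4,P5] Q2=[]
t=16-20: P2@Q1 runs 4, rem=0, completes. Q0=[] Q1=[P3,P4,P5] Q2=[]
t=20-25: P3@Q1 runs 5, rem=4, quantum used, demote→Q2. Q0=[] Q1=[P4,P5] Q2=[P3]
t=25-30: P4@Q1 runs 5, rem=5, quantum used, demote→Q2. Q0=[] Q1=[P5] Q2=[P3,P4]
t=30-32: P5@Q1 runs 2, rem=0, completes. Q0=[] Q1=[] Q2=[P3,P4]
t=32-36: P3@Q2 runs 4, rem=0, completes. Q0=[] Q1=[] Q2=[P4]
t=36-41: P4@Q2 runs 5, rem=0, completes. Q0=[] Q1=[] Q2=[]

Answer: 2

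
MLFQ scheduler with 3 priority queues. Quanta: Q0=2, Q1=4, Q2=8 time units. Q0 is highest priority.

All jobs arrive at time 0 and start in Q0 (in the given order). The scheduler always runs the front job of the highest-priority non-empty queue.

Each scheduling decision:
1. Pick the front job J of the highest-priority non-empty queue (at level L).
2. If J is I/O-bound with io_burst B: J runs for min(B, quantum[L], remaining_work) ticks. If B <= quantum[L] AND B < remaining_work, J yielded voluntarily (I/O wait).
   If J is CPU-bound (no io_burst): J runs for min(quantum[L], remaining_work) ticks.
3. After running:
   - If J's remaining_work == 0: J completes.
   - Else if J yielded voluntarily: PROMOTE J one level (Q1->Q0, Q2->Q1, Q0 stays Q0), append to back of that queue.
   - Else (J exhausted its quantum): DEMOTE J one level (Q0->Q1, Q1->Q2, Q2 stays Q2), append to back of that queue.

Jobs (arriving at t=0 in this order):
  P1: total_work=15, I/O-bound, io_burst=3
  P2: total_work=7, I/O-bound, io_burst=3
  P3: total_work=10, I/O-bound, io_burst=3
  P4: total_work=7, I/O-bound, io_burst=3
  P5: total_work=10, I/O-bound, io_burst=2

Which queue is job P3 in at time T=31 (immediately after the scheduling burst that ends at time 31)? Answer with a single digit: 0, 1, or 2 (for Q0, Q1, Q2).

Answer: 0

Derivation:
t=0-2: P1@Q0 runs 2, rem=13, quantum used, demote→Q1. Q0=[P2,P3,P4,P5] Q1=[P1] Q2=[]
t=2-4: P2@Q0 runs 2, rem=5, quantum used, demote→Q1. Q0=[P3,P4,P5] Q1=[P1,P2] Q2=[]
t=4-6: P3@Q0 runs 2, rem=8, quantum used, demote→Q1. Q0=[P4,P5] Q1=[P1,P2,P3] Q2=[]
t=6-8: P4@Q0 runs 2, rem=5, quantum used, demote→Q1. Q0=[P5] Q1=[P1,P2,P3,P4] Q2=[]
t=8-10: P5@Q0 runs 2, rem=8, I/O yield, promote→Q0. Q0=[P5] Q1=[P1,P2,P3,P4] Q2=[]
t=10-12: P5@Q0 runs 2, rem=6, I/O yield, promote→Q0. Q0=[P5] Q1=[P1,P2,P3,P4] Q2=[]
t=12-14: P5@Q0 runs 2, rem=4, I/O yield, promote→Q0. Q0=[P5] Q1=[P1,P2,P3,P4] Q2=[]
t=14-16: P5@Q0 runs 2, rem=2, I/O yield, promote→Q0. Q0=[P5] Q1=[P1,P2,P3,P4] Q2=[]
t=16-18: P5@Q0 runs 2, rem=0, completes. Q0=[] Q1=[P1,P2,P3,P4] Q2=[]
t=18-21: P1@Q1 runs 3, rem=10, I/O yield, promote→Q0. Q0=[P1] Q1=[P2,P3,P4] Q2=[]
t=21-23: P1@Q0 runs 2, rem=8, quantum used, demote→Q1. Q0=[] Q1=[P2,P3,P4,P1] Q2=[]
t=23-26: P2@Q1 runs 3, rem=2, I/O yield, promote→Q0. Q0=[P2] Q1=[P3,P4,P1] Q2=[]
t=26-28: P2@Q0 runs 2, rem=0, completes. Q0=[] Q1=[P3,P4,P1] Q2=[]
t=28-31: P3@Q1 runs 3, rem=5, I/O yield, promote→Q0. Q0=[P3] Q1=[P4,P1] Q2=[]
t=31-33: P3@Q0 runs 2, rem=3, quantum used, demote→Q1. Q0=[] Q1=[P4,P1,P3] Q2=[]
t=33-36: P4@Q1 runs 3, rem=2, I/O yield, promote→Q0. Q0=[P4] Q1=[P1,P3] Q2=[]
t=36-38: P4@Q0 runs 2, rem=0, completes. Q0=[] Q1=[P1,P3] Q2=[]
t=38-41: P1@Q1 runs 3, rem=5, I/O yield, promote→Q0. Q0=[P1] Q1=[P3] Q2=[]
t=41-43: P1@Q0 runs 2, rem=3, quantum used, demote→Q1. Q0=[] Q1=[P3,P1] Q2=[]
t=43-46: P3@Q1 runs 3, rem=0, completes. Q0=[] Q1=[P1] Q2=[]
t=46-49: P1@Q1 runs 3, rem=0, completes. Q0=[] Q1=[] Q2=[]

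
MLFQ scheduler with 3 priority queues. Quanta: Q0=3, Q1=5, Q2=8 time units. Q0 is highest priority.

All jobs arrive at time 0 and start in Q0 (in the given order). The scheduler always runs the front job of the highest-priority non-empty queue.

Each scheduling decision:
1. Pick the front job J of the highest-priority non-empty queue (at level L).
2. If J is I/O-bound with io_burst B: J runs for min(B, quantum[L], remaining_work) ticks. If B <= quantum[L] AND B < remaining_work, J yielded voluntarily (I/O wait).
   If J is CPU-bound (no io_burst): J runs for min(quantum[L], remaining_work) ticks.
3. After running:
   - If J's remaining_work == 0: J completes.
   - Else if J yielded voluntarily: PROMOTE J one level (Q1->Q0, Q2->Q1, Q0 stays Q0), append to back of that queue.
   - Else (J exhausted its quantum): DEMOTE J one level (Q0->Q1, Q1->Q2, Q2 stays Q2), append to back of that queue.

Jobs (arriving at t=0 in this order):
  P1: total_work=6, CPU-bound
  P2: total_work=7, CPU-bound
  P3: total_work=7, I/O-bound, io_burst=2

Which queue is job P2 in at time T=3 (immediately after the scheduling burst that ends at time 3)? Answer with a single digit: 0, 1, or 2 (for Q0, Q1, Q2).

t=0-3: P1@Q0 runs 3, rem=3, quantum used, demote→Q1. Q0=[P2,P3] Q1=[P1] Q2=[]
t=3-6: P2@Q0 runs 3, rem=4, quantum used, demote→Q1. Q0=[P3] Q1=[P1,P2] Q2=[]
t=6-8: P3@Q0 runs 2, rem=5, I/O yield, promote→Q0. Q0=[P3] Q1=[P1,P2] Q2=[]
t=8-10: P3@Q0 runs 2, rem=3, I/O yield, promote→Q0. Q0=[P3] Q1=[P1,P2] Q2=[]
t=10-12: P3@Q0 runs 2, rem=1, I/O yield, promote→Q0. Q0=[P3] Q1=[P1,P2] Q2=[]
t=12-13: P3@Q0 runs 1, rem=0, completes. Q0=[] Q1=[P1,P2] Q2=[]
t=13-16: P1@Q1 runs 3, rem=0, completes. Q0=[] Q1=[P2] Q2=[]
t=16-20: P2@Q1 runs 4, rem=0, completes. Q0=[] Q1=[] Q2=[]

Answer: 0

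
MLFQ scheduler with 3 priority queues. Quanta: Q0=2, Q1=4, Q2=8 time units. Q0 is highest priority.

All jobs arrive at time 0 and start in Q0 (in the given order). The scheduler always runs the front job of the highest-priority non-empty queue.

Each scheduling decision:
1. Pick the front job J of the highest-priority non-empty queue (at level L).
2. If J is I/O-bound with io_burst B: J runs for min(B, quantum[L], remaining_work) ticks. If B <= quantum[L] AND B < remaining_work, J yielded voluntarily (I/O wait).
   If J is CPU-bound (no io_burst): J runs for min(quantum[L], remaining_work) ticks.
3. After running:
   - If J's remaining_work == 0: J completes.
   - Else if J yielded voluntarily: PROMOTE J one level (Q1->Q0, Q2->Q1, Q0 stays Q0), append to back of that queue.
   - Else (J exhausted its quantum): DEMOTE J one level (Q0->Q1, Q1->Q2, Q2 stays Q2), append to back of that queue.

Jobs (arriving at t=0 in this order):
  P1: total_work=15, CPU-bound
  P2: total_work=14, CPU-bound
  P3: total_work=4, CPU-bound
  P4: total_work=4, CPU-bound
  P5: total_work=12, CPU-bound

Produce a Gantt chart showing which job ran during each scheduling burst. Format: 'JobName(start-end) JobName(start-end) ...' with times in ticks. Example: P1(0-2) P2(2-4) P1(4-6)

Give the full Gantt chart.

t=0-2: P1@Q0 runs 2, rem=13, quantum used, demote→Q1. Q0=[P2,P3,P4,P5] Q1=[P1] Q2=[]
t=2-4: P2@Q0 runs 2, rem=12, quantum used, demote→Q1. Q0=[P3,P4,P5] Q1=[P1,P2] Q2=[]
t=4-6: P3@Q0 runs 2, rem=2, quantum used, demote→Q1. Q0=[P4,P5] Q1=[P1,P2,P3] Q2=[]
t=6-8: P4@Q0 runs 2, rem=2, quantum used, demote→Q1. Q0=[P5] Q1=[P1,P2,P3,P4] Q2=[]
t=8-10: P5@Q0 runs 2, rem=10, quantum used, demote→Q1. Q0=[] Q1=[P1,P2,P3,P4,P5] Q2=[]
t=10-14: P1@Q1 runs 4, rem=9, quantum used, demote→Q2. Q0=[] Q1=[P2,P3,P4,P5] Q2=[P1]
t=14-18: P2@Q1 runs 4, rem=8, quantum used, demote→Q2. Q0=[] Q1=[P3,P4,P5] Q2=[P1,P2]
t=18-20: P3@Q1 runs 2, rem=0, completes. Q0=[] Q1=[P4,P5] Q2=[P1,P2]
t=20-22: P4@Q1 runs 2, rem=0, completes. Q0=[] Q1=[P5] Q2=[P1,P2]
t=22-26: P5@Q1 runs 4, rem=6, quantum used, demote→Q2. Q0=[] Q1=[] Q2=[P1,P2,P5]
t=26-34: P1@Q2 runs 8, rem=1, quantum used, demote→Q2. Q0=[] Q1=[] Q2=[P2,P5,P1]
t=34-42: P2@Q2 runs 8, rem=0, completes. Q0=[] Q1=[] Q2=[P5,P1]
t=42-48: P5@Q2 runs 6, rem=0, completes. Q0=[] Q1=[] Q2=[P1]
t=48-49: P1@Q2 runs 1, rem=0, completes. Q0=[] Q1=[] Q2=[]

Answer: P1(0-2) P2(2-4) P3(4-6) P4(6-8) P5(8-10) P1(10-14) P2(14-18) P3(18-20) P4(20-22) P5(22-26) P1(26-34) P2(34-42) P5(42-48) P1(48-49)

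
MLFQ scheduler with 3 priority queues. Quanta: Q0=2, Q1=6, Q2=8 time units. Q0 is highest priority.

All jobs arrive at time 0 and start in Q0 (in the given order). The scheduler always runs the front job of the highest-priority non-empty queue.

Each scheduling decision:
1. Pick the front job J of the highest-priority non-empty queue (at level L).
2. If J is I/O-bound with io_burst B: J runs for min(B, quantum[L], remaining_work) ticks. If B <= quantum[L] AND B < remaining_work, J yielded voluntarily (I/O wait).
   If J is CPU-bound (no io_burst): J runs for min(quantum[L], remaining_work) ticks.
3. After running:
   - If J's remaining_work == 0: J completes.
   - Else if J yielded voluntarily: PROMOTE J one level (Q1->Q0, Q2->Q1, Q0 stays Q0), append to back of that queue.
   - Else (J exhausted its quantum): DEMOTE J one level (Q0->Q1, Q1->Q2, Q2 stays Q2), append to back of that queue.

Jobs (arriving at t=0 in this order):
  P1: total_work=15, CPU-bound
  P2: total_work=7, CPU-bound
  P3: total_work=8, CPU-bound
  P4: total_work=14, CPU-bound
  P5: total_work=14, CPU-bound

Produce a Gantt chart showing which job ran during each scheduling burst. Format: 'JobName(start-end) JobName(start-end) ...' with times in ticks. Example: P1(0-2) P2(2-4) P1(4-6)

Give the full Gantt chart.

Answer: P1(0-2) P2(2-4) P3(4-6) P4(6-8) P5(8-10) P1(10-16) P2(16-21) P3(21-27) P4(27-33) P5(33-39) P1(39-46) P4(46-52) P5(52-58)

Derivation:
t=0-2: P1@Q0 runs 2, rem=13, quantum used, demote→Q1. Q0=[P2,P3,P4,P5] Q1=[P1] Q2=[]
t=2-4: P2@Q0 runs 2, rem=5, quantum used, demote→Q1. Q0=[P3,P4,P5] Q1=[P1,P2] Q2=[]
t=4-6: P3@Q0 runs 2, rem=6, quantum used, demote→Q1. Q0=[P4,P5] Q1=[P1,P2,P3] Q2=[]
t=6-8: P4@Q0 runs 2, rem=12, quantum used, demote→Q1. Q0=[P5] Q1=[P1,P2,P3,P4] Q2=[]
t=8-10: P5@Q0 runs 2, rem=12, quantum used, demote→Q1. Q0=[] Q1=[P1,P2,P3,P4,P5] Q2=[]
t=10-16: P1@Q1 runs 6, rem=7, quantum used, demote→Q2. Q0=[] Q1=[P2,P3,P4,P5] Q2=[P1]
t=16-21: P2@Q1 runs 5, rem=0, completes. Q0=[] Q1=[P3,P4,P5] Q2=[P1]
t=21-27: P3@Q1 runs 6, rem=0, completes. Q0=[] Q1=[P4,P5] Q2=[P1]
t=27-33: P4@Q1 runs 6, rem=6, quantum used, demote→Q2. Q0=[] Q1=[P5] Q2=[P1,P4]
t=33-39: P5@Q1 runs 6, rem=6, quantum used, demote→Q2. Q0=[] Q1=[] Q2=[P1,P4,P5]
t=39-46: P1@Q2 runs 7, rem=0, completes. Q0=[] Q1=[] Q2=[P4,P5]
t=46-52: P4@Q2 runs 6, rem=0, completes. Q0=[] Q1=[] Q2=[P5]
t=52-58: P5@Q2 runs 6, rem=0, completes. Q0=[] Q1=[] Q2=[]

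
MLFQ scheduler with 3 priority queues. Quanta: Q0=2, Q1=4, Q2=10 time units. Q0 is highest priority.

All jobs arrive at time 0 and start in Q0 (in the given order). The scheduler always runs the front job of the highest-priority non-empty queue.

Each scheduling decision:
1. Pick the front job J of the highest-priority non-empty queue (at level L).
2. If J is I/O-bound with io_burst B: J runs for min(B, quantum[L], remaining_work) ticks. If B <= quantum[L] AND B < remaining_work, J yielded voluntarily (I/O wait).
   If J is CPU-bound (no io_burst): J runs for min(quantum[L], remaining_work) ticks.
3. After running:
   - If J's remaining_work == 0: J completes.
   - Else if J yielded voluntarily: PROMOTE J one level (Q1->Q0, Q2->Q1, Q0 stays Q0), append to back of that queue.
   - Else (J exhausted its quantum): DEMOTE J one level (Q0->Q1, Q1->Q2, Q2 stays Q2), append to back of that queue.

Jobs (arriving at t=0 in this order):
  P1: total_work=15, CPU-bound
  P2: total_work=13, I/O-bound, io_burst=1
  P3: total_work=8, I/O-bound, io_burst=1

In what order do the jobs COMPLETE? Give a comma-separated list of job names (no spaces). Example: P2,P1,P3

t=0-2: P1@Q0 runs 2, rem=13, quantum used, demote→Q1. Q0=[P2,P3] Q1=[P1] Q2=[]
t=2-3: P2@Q0 runs 1, rem=12, I/O yield, promote→Q0. Q0=[P3,P2] Q1=[P1] Q2=[]
t=3-4: P3@Q0 runs 1, rem=7, I/O yield, promote→Q0. Q0=[P2,P3] Q1=[P1] Q2=[]
t=4-5: P2@Q0 runs 1, rem=11, I/O yield, promote→Q0. Q0=[P3,P2] Q1=[P1] Q2=[]
t=5-6: P3@Q0 runs 1, rem=6, I/O yield, promote→Q0. Q0=[P2,P3] Q1=[P1] Q2=[]
t=6-7: P2@Q0 runs 1, rem=10, I/O yield, promote→Q0. Q0=[P3,P2] Q1=[P1] Q2=[]
t=7-8: P3@Q0 runs 1, rem=5, I/O yield, promote→Q0. Q0=[P2,P3] Q1=[P1] Q2=[]
t=8-9: P2@Q0 runs 1, rem=9, I/O yield, promote→Q0. Q0=[P3,P2] Q1=[P1] Q2=[]
t=9-10: P3@Q0 runs 1, rem=4, I/O yield, promote→Q0. Q0=[P2,P3] Q1=[P1] Q2=[]
t=10-11: P2@Q0 runs 1, rem=8, I/O yield, promote→Q0. Q0=[P3,P2] Q1=[P1] Q2=[]
t=11-12: P3@Q0 runs 1, rem=3, I/O yield, promote→Q0. Q0=[P2,P3] Q1=[P1] Q2=[]
t=12-13: P2@Q0 runs 1, rem=7, I/O yield, promote→Q0. Q0=[P3,P2] Q1=[P1] Q2=[]
t=13-14: P3@Q0 runs 1, rem=2, I/O yield, promote→Q0. Q0=[P2,P3] Q1=[P1] Q2=[]
t=14-15: P2@Q0 runs 1, rem=6, I/O yield, promote→Q0. Q0=[P3,P2] Q1=[P1] Q2=[]
t=15-16: P3@Q0 runs 1, rem=1, I/O yield, promote→Q0. Q0=[P2,P3] Q1=[P1] Q2=[]
t=16-17: P2@Q0 runs 1, rem=5, I/O yield, promote→Q0. Q0=[P3,P2] Q1=[P1] Q2=[]
t=17-18: P3@Q0 runs 1, rem=0, completes. Q0=[P2] Q1=[P1] Q2=[]
t=18-19: P2@Q0 runs 1, rem=4, I/O yield, promote→Q0. Q0=[P2] Q1=[P1] Q2=[]
t=19-20: P2@Q0 runs 1, rem=3, I/O yield, promote→Q0. Q0=[P2] Q1=[P1] Q2=[]
t=20-21: P2@Q0 runs 1, rem=2, I/O yield, promote→Q0. Q0=[P2] Q1=[P1] Q2=[]
t=21-22: P2@Q0 runs 1, rem=1, I/O yield, promote→Q0. Q0=[P2] Q1=[P1] Q2=[]
t=22-23: P2@Q0 runs 1, rem=0, completes. Q0=[] Q1=[P1] Q2=[]
t=23-27: P1@Q1 runs 4, rem=9, quantum used, demote→Q2. Q0=[] Q1=[] Q2=[P1]
t=27-36: P1@Q2 runs 9, rem=0, completes. Q0=[] Q1=[] Q2=[]

Answer: P3,P2,P1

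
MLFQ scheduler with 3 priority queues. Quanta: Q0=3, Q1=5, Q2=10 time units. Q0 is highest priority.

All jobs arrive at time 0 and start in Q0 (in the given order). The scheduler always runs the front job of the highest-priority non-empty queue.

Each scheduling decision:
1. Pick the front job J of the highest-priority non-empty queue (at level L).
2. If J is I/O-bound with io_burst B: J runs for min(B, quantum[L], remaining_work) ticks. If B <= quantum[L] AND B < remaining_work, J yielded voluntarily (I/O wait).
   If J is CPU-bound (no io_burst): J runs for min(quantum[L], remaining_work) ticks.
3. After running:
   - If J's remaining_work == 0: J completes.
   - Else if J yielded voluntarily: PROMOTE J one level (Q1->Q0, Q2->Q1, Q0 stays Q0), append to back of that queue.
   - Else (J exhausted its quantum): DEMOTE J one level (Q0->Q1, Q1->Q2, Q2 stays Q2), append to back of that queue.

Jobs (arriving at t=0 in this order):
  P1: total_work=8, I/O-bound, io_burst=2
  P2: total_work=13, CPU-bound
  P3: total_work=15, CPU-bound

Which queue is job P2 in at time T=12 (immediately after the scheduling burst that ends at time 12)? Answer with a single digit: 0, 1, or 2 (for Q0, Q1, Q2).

Answer: 1

Derivation:
t=0-2: P1@Q0 runs 2, rem=6, I/O yield, promote→Q0. Q0=[P2,P3,P1] Q1=[] Q2=[]
t=2-5: P2@Q0 runs 3, rem=10, quantum used, demote→Q1. Q0=[P3,P1] Q1=[P2] Q2=[]
t=5-8: P3@Q0 runs 3, rem=12, quantum used, demote→Q1. Q0=[P1] Q1=[P2,P3] Q2=[]
t=8-10: P1@Q0 runs 2, rem=4, I/O yield, promote→Q0. Q0=[P1] Q1=[P2,P3] Q2=[]
t=10-12: P1@Q0 runs 2, rem=2, I/O yield, promote→Q0. Q0=[P1] Q1=[P2,P3] Q2=[]
t=12-14: P1@Q0 runs 2, rem=0, completes. Q0=[] Q1=[P2,P3] Q2=[]
t=14-19: P2@Q1 runs 5, rem=5, quantum used, demote→Q2. Q0=[] Q1=[P3] Q2=[P2]
t=19-24: P3@Q1 runs 5, rem=7, quantum used, demote→Q2. Q0=[] Q1=[] Q2=[P2,P3]
t=24-29: P2@Q2 runs 5, rem=0, completes. Q0=[] Q1=[] Q2=[P3]
t=29-36: P3@Q2 runs 7, rem=0, completes. Q0=[] Q1=[] Q2=[]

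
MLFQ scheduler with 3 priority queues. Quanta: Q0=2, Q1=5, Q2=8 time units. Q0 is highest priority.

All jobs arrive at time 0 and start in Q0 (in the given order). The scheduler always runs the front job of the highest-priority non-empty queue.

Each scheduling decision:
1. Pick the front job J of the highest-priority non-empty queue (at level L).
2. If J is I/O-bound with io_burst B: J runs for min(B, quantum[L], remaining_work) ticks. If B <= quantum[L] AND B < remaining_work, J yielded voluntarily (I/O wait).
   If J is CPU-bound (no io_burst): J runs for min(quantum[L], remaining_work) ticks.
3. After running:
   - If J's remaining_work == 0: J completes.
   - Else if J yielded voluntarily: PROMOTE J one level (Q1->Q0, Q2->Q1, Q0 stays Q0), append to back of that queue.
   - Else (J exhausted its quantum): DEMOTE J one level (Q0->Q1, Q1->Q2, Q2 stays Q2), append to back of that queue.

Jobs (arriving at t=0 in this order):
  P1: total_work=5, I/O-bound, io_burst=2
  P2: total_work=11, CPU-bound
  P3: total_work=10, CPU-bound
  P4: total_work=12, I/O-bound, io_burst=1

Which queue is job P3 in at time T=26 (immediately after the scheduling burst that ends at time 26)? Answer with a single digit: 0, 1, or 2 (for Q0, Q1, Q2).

t=0-2: P1@Q0 runs 2, rem=3, I/O yield, promote→Q0. Q0=[P2,P3,P4,P1] Q1=[] Q2=[]
t=2-4: P2@Q0 runs 2, rem=9, quantum used, demote→Q1. Q0=[P3,P4,P1] Q1=[P2] Q2=[]
t=4-6: P3@Q0 runs 2, rem=8, quantum used, demote→Q1. Q0=[P4,P1] Q1=[P2,P3] Q2=[]
t=6-7: P4@Q0 runs 1, rem=11, I/O yield, promote→Q0. Q0=[P1,P4] Q1=[P2,P3] Q2=[]
t=7-9: P1@Q0 runs 2, rem=1, I/O yield, promote→Q0. Q0=[P4,P1] Q1=[P2,P3] Q2=[]
t=9-10: P4@Q0 runs 1, rem=10, I/O yield, promote→Q0. Q0=[P1,P4] Q1=[P2,P3] Q2=[]
t=10-11: P1@Q0 runs 1, rem=0, completes. Q0=[P4] Q1=[P2,P3] Q2=[]
t=11-12: P4@Q0 runs 1, rem=9, I/O yield, promote→Q0. Q0=[P4] Q1=[P2,P3] Q2=[]
t=12-13: P4@Q0 runs 1, rem=8, I/O yield, promote→Q0. Q0=[P4] Q1=[P2,P3] Q2=[]
t=13-14: P4@Q0 runs 1, rem=7, I/O yield, promote→Q0. Q0=[P4] Q1=[P2,P3] Q2=[]
t=14-15: P4@Q0 runs 1, rem=6, I/O yield, promote→Q0. Q0=[P4] Q1=[P2,P3] Q2=[]
t=15-16: P4@Q0 runs 1, rem=5, I/O yield, promote→Q0. Q0=[P4] Q1=[P2,P3] Q2=[]
t=16-17: P4@Q0 runs 1, rem=4, I/O yield, promote→Q0. Q0=[P4] Q1=[P2,P3] Q2=[]
t=17-18: P4@Q0 runs 1, rem=3, I/O yield, promote→Q0. Q0=[P4] Q1=[P2,P3] Q2=[]
t=18-19: P4@Q0 runs 1, rem=2, I/O yield, promote→Q0. Q0=[P4] Q1=[P2,P3] Q2=[]
t=19-20: P4@Q0 runs 1, rem=1, I/O yield, promote→Q0. Q0=[P4] Q1=[P2,P3] Q2=[]
t=20-21: P4@Q0 runs 1, rem=0, completes. Q0=[] Q1=[P2,P3] Q2=[]
t=21-26: P2@Q1 runs 5, rem=4, quantum used, demote→Q2. Q0=[] Q1=[P3] Q2=[P2]
t=26-31: P3@Q1 runs 5, rem=3, quantum used, demote→Q2. Q0=[] Q1=[] Q2=[P2,P3]
t=31-35: P2@Q2 runs 4, rem=0, completes. Q0=[] Q1=[] Q2=[P3]
t=35-38: P3@Q2 runs 3, rem=0, completes. Q0=[] Q1=[] Q2=[]

Answer: 1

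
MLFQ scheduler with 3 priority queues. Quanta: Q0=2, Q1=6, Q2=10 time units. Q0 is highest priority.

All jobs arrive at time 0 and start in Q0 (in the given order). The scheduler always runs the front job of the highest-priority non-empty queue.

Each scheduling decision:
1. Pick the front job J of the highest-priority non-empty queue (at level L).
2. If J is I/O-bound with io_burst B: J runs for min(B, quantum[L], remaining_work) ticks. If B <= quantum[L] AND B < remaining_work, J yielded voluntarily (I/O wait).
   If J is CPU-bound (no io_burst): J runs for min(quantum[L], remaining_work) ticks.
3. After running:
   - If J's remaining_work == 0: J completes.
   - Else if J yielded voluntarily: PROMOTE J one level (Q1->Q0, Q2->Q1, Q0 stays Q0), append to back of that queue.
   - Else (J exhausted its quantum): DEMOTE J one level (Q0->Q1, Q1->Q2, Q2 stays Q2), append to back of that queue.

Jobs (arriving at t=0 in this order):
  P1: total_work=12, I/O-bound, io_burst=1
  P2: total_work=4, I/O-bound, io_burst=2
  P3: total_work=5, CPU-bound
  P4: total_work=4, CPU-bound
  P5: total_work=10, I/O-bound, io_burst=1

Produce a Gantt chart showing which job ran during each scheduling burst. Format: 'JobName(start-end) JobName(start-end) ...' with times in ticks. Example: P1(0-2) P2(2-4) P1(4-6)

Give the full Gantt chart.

t=0-1: P1@Q0 runs 1, rem=11, I/O yield, promote→Q0. Q0=[P2,P3,P4,P5,P1] Q1=[] Q2=[]
t=1-3: P2@Q0 runs 2, rem=2, I/O yield, promote→Q0. Q0=[P3,P4,P5,P1,P2] Q1=[] Q2=[]
t=3-5: P3@Q0 runs 2, rem=3, quantum used, demote→Q1. Q0=[P4,P5,P1,P2] Q1=[P3] Q2=[]
t=5-7: P4@Q0 runs 2, rem=2, quantum used, demote→Q1. Q0=[P5,P1,P2] Q1=[P3,P4] Q2=[]
t=7-8: P5@Q0 runs 1, rem=9, I/O yield, promote→Q0. Q0=[P1,P2,P5] Q1=[P3,P4] Q2=[]
t=8-9: P1@Q0 runs 1, rem=10, I/O yield, promote→Q0. Q0=[P2,P5,P1] Q1=[P3,P4] Q2=[]
t=9-11: P2@Q0 runs 2, rem=0, completes. Q0=[P5,P1] Q1=[P3,P4] Q2=[]
t=11-12: P5@Q0 runs 1, rem=8, I/O yield, promote→Q0. Q0=[P1,P5] Q1=[P3,P4] Q2=[]
t=12-13: P1@Q0 runs 1, rem=9, I/O yield, promote→Q0. Q0=[P5,P1] Q1=[P3,P4] Q2=[]
t=13-14: P5@Q0 runs 1, rem=7, I/O yield, promote→Q0. Q0=[P1,P5] Q1=[P3,P4] Q2=[]
t=14-15: P1@Q0 runs 1, rem=8, I/O yield, promote→Q0. Q0=[P5,P1] Q1=[P3,P4] Q2=[]
t=15-16: P5@Q0 runs 1, rem=6, I/O yield, promote→Q0. Q0=[P1,P5] Q1=[P3,P4] Q2=[]
t=16-17: P1@Q0 runs 1, rem=7, I/O yield, promote→Q0. Q0=[P5,P1] Q1=[P3,P4] Q2=[]
t=17-18: P5@Q0 runs 1, rem=5, I/O yield, promote→Q0. Q0=[P1,P5] Q1=[P3,P4] Q2=[]
t=18-19: P1@Q0 runs 1, rem=6, I/O yield, promote→Q0. Q0=[P5,P1] Q1=[P3,P4] Q2=[]
t=19-20: P5@Q0 runs 1, rem=4, I/O yield, promote→Q0. Q0=[P1,P5] Q1=[P3,P4] Q2=[]
t=20-21: P1@Q0 runs 1, rem=5, I/O yield, promote→Q0. Q0=[P5,P1] Q1=[P3,P4] Q2=[]
t=21-22: P5@Q0 runs 1, rem=3, I/O yield, promote→Q0. Q0=[P1,P5] Q1=[P3,P4] Q2=[]
t=22-23: P1@Q0 runs 1, rem=4, I/O yield, promote→Q0. Q0=[P5,P1] Q1=[P3,P4] Q2=[]
t=23-24: P5@Q0 runs 1, rem=2, I/O yield, promote→Q0. Q0=[P1,P5] Q1=[P3,P4] Q2=[]
t=24-25: P1@Q0 runs 1, rem=3, I/O yield, promote→Q0. Q0=[P5,P1] Q1=[P3,P4] Q2=[]
t=25-26: P5@Q0 runs 1, rem=1, I/O yield, promote→Q0. Q0=[P1,P5] Q1=[P3,P4] Q2=[]
t=26-27: P1@Q0 runs 1, rem=2, I/O yield, promote→Q0. Q0=[P5,P1] Q1=[P3,P4] Q2=[]
t=27-28: P5@Q0 runs 1, rem=0, completes. Q0=[P1] Q1=[P3,P4] Q2=[]
t=28-29: P1@Q0 runs 1, rem=1, I/O yield, promote→Q0. Q0=[P1] Q1=[P3,P4] Q2=[]
t=29-30: P1@Q0 runs 1, rem=0, completes. Q0=[] Q1=[P3,P4] Q2=[]
t=30-33: P3@Q1 runs 3, rem=0, completes. Q0=[] Q1=[P4] Q2=[]
t=33-35: P4@Q1 runs 2, rem=0, completes. Q0=[] Q1=[] Q2=[]

Answer: P1(0-1) P2(1-3) P3(3-5) P4(5-7) P5(7-8) P1(8-9) P2(9-11) P5(11-12) P1(12-13) P5(13-14) P1(14-15) P5(15-16) P1(16-17) P5(17-18) P1(18-19) P5(19-20) P1(20-21) P5(21-22) P1(22-23) P5(23-24) P1(24-25) P5(25-26) P1(26-27) P5(27-28) P1(28-29) P1(29-30) P3(30-33) P4(33-35)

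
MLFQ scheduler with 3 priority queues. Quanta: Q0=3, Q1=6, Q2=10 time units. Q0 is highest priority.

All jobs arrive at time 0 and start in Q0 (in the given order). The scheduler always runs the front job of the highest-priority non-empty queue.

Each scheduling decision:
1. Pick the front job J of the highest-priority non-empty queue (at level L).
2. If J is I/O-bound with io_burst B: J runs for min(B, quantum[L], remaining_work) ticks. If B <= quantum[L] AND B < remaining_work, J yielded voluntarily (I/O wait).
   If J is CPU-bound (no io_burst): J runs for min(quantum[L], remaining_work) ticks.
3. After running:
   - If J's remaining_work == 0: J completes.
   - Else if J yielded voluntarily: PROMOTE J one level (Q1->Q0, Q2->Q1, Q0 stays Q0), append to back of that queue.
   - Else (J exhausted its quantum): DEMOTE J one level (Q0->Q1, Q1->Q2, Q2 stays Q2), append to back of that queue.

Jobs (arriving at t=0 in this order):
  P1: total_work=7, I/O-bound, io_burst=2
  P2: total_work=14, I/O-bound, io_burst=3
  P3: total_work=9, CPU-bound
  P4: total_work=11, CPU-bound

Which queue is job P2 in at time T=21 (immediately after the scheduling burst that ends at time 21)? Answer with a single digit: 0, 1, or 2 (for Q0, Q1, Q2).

t=0-2: P1@Q0 runs 2, rem=5, I/O yield, promote→Q0. Q0=[P2,P3,P4,P1] Q1=[] Q2=[]
t=2-5: P2@Q0 runs 3, rem=11, I/O yield, promote→Q0. Q0=[P3,P4,P1,P2] Q1=[] Q2=[]
t=5-8: P3@Q0 runs 3, rem=6, quantum used, demote→Q1. Q0=[P4,P1,P2] Q1=[P3] Q2=[]
t=8-11: P4@Q0 runs 3, rem=8, quantum used, demote→Q1. Q0=[P1,P2] Q1=[P3,P4] Q2=[]
t=11-13: P1@Q0 runs 2, rem=3, I/O yield, promote→Q0. Q0=[P2,P1] Q1=[P3,P4] Q2=[]
t=13-16: P2@Q0 runs 3, rem=8, I/O yield, promote→Q0. Q0=[P1,P2] Q1=[P3,P4] Q2=[]
t=16-18: P1@Q0 runs 2, rem=1, I/O yield, promote→Q0. Q0=[P2,P1] Q1=[P3,P4] Q2=[]
t=18-21: P2@Q0 runs 3, rem=5, I/O yield, promote→Q0. Q0=[P1,P2] Q1=[P3,P4] Q2=[]
t=21-22: P1@Q0 runs 1, rem=0, completes. Q0=[P2] Q1=[P3,P4] Q2=[]
t=22-25: P2@Q0 runs 3, rem=2, I/O yield, promote→Q0. Q0=[P2] Q1=[P3,P4] Q2=[]
t=25-27: P2@Q0 runs 2, rem=0, completes. Q0=[] Q1=[P3,P4] Q2=[]
t=27-33: P3@Q1 runs 6, rem=0, completes. Q0=[] Q1=[P4] Q2=[]
t=33-39: P4@Q1 runs 6, rem=2, quantum used, demote→Q2. Q0=[] Q1=[] Q2=[P4]
t=39-41: P4@Q2 runs 2, rem=0, completes. Q0=[] Q1=[] Q2=[]

Answer: 0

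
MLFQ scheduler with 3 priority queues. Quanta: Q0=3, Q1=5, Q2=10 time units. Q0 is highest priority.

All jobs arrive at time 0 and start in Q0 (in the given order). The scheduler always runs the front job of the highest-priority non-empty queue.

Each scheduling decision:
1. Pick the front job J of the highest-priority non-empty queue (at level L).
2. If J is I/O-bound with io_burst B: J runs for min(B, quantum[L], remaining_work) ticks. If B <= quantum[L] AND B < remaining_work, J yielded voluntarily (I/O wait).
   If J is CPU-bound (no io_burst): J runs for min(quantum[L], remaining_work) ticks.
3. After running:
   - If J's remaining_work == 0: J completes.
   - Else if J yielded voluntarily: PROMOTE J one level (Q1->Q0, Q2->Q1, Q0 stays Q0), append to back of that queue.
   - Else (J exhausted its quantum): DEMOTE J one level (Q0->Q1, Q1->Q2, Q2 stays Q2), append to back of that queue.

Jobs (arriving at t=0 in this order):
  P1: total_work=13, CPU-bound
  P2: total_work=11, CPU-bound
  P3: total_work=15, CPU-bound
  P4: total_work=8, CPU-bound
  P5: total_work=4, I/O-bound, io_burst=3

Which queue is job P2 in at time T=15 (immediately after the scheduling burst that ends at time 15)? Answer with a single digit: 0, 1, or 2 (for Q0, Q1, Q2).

Answer: 1

Derivation:
t=0-3: P1@Q0 runs 3, rem=10, quantum used, demote→Q1. Q0=[P2,P3,P4,P5] Q1=[P1] Q2=[]
t=3-6: P2@Q0 runs 3, rem=8, quantum used, demote→Q1. Q0=[P3,P4,P5] Q1=[P1,P2] Q2=[]
t=6-9: P3@Q0 runs 3, rem=12, quantum used, demote→Q1. Q0=[P4,P5] Q1=[P1,P2,P3] Q2=[]
t=9-12: P4@Q0 runs 3, rem=5, quantum used, demote→Q1. Q0=[P5] Q1=[P1,P2,P3,P4] Q2=[]
t=12-15: P5@Q0 runs 3, rem=1, I/O yield, promote→Q0. Q0=[P5] Q1=[P1,P2,P3,P4] Q2=[]
t=15-16: P5@Q0 runs 1, rem=0, completes. Q0=[] Q1=[P1,P2,P3,P4] Q2=[]
t=16-21: P1@Q1 runs 5, rem=5, quantum used, demote→Q2. Q0=[] Q1=[P2,P3,P4] Q2=[P1]
t=21-26: P2@Q1 runs 5, rem=3, quantum used, demote→Q2. Q0=[] Q1=[P3,P4] Q2=[P1,P2]
t=26-31: P3@Q1 runs 5, rem=7, quantum used, demote→Q2. Q0=[] Q1=[P4] Q2=[P1,P2,P3]
t=31-36: P4@Q1 runs 5, rem=0, completes. Q0=[] Q1=[] Q2=[P1,P2,P3]
t=36-41: P1@Q2 runs 5, rem=0, completes. Q0=[] Q1=[] Q2=[P2,P3]
t=41-44: P2@Q2 runs 3, rem=0, completes. Q0=[] Q1=[] Q2=[P3]
t=44-51: P3@Q2 runs 7, rem=0, completes. Q0=[] Q1=[] Q2=[]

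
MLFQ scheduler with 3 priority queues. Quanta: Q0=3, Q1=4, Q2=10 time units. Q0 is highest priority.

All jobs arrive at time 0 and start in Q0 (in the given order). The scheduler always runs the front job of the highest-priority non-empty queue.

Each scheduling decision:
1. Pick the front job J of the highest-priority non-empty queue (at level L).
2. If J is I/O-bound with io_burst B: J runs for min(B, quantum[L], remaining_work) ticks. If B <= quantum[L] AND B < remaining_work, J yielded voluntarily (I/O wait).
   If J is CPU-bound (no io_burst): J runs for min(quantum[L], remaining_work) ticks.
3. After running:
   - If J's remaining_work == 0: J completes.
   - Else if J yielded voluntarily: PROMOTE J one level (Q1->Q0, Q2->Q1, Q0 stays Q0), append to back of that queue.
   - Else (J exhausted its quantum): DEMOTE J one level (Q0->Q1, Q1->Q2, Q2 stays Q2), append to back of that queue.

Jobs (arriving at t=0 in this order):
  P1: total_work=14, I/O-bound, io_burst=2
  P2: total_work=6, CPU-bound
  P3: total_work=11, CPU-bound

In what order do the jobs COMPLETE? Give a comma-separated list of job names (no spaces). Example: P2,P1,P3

Answer: P1,P2,P3

Derivation:
t=0-2: P1@Q0 runs 2, rem=12, I/O yield, promote→Q0. Q0=[P2,P3,P1] Q1=[] Q2=[]
t=2-5: P2@Q0 runs 3, rem=3, quantum used, demote→Q1. Q0=[P3,P1] Q1=[P2] Q2=[]
t=5-8: P3@Q0 runs 3, rem=8, quantum used, demote→Q1. Q0=[P1] Q1=[P2,P3] Q2=[]
t=8-10: P1@Q0 runs 2, rem=10, I/O yield, promote→Q0. Q0=[P1] Q1=[P2,P3] Q2=[]
t=10-12: P1@Q0 runs 2, rem=8, I/O yield, promote→Q0. Q0=[P1] Q1=[P2,P3] Q2=[]
t=12-14: P1@Q0 runs 2, rem=6, I/O yield, promote→Q0. Q0=[P1] Q1=[P2,P3] Q2=[]
t=14-16: P1@Q0 runs 2, rem=4, I/O yield, promote→Q0. Q0=[P1] Q1=[P2,P3] Q2=[]
t=16-18: P1@Q0 runs 2, rem=2, I/O yield, promote→Q0. Q0=[P1] Q1=[P2,P3] Q2=[]
t=18-20: P1@Q0 runs 2, rem=0, completes. Q0=[] Q1=[P2,P3] Q2=[]
t=20-23: P2@Q1 runs 3, rem=0, completes. Q0=[] Q1=[P3] Q2=[]
t=23-27: P3@Q1 runs 4, rem=4, quantum used, demote→Q2. Q0=[] Q1=[] Q2=[P3]
t=27-31: P3@Q2 runs 4, rem=0, completes. Q0=[] Q1=[] Q2=[]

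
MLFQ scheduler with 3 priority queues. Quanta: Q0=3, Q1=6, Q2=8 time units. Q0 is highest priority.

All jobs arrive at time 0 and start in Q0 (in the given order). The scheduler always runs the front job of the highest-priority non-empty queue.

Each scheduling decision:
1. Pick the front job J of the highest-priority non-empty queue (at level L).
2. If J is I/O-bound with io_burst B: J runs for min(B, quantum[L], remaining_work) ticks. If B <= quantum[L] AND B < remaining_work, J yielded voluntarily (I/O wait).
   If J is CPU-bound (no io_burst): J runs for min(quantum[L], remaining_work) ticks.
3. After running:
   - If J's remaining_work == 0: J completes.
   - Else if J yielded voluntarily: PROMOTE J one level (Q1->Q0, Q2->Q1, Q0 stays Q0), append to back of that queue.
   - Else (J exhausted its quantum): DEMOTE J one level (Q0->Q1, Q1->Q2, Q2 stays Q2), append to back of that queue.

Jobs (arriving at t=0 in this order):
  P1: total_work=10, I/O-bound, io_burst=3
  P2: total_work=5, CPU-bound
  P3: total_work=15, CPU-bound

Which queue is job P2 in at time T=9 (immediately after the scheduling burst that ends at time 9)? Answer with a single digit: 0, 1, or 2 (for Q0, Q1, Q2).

t=0-3: P1@Q0 runs 3, rem=7, I/O yield, promote→Q0. Q0=[P2,P3,P1] Q1=[] Q2=[]
t=3-6: P2@Q0 runs 3, rem=2, quantum used, demote→Q1. Q0=[P3,P1] Q1=[P2] Q2=[]
t=6-9: P3@Q0 runs 3, rem=12, quantum used, demote→Q1. Q0=[P1] Q1=[P2,P3] Q2=[]
t=9-12: P1@Q0 runs 3, rem=4, I/O yield, promote→Q0. Q0=[P1] Q1=[P2,P3] Q2=[]
t=12-15: P1@Q0 runs 3, rem=1, I/O yield, promote→Q0. Q0=[P1] Q1=[P2,P3] Q2=[]
t=15-16: P1@Q0 runs 1, rem=0, completes. Q0=[] Q1=[P2,P3] Q2=[]
t=16-18: P2@Q1 runs 2, rem=0, completes. Q0=[] Q1=[P3] Q2=[]
t=18-24: P3@Q1 runs 6, rem=6, quantum used, demote→Q2. Q0=[] Q1=[] Q2=[P3]
t=24-30: P3@Q2 runs 6, rem=0, completes. Q0=[] Q1=[] Q2=[]

Answer: 1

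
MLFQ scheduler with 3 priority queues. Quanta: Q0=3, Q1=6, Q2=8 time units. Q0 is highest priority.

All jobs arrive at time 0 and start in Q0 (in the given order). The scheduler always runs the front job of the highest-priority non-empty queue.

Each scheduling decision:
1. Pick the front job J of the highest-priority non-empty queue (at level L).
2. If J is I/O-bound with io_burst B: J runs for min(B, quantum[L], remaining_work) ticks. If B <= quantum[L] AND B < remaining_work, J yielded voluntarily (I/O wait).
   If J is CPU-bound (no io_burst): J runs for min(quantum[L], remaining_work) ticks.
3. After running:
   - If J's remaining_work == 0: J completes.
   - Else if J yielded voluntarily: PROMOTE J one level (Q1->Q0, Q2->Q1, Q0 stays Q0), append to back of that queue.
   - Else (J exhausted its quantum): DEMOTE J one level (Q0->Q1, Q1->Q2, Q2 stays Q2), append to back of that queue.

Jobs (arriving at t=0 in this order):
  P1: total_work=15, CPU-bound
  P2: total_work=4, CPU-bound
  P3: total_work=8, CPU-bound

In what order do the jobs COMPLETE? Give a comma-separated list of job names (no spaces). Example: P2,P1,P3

t=0-3: P1@Q0 runs 3, rem=12, quantum used, demote→Q1. Q0=[P2,P3] Q1=[P1] Q2=[]
t=3-6: P2@Q0 runs 3, rem=1, quantum used, demote→Q1. Q0=[P3] Q1=[P1,P2] Q2=[]
t=6-9: P3@Q0 runs 3, rem=5, quantum used, demote→Q1. Q0=[] Q1=[P1,P2,P3] Q2=[]
t=9-15: P1@Q1 runs 6, rem=6, quantum used, demote→Q2. Q0=[] Q1=[P2,P3] Q2=[P1]
t=15-16: P2@Q1 runs 1, rem=0, completes. Q0=[] Q1=[P3] Q2=[P1]
t=16-21: P3@Q1 runs 5, rem=0, completes. Q0=[] Q1=[] Q2=[P1]
t=21-27: P1@Q2 runs 6, rem=0, completes. Q0=[] Q1=[] Q2=[]

Answer: P2,P3,P1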